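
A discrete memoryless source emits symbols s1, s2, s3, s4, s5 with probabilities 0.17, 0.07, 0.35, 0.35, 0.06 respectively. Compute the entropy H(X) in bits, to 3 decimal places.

H = −Σ pᵢ log₂ pᵢ.
−0.17·log₂(0.17) = 0.4346
−0.07·log₂(0.07) = 0.2686
−0.35·log₂(0.35) = 0.5301
−0.35·log₂(0.35) = 0.5301
−0.06·log₂(0.06) = 0.2435
Sum ≈ 2.0069 → 2.007 bits.

2.007 bits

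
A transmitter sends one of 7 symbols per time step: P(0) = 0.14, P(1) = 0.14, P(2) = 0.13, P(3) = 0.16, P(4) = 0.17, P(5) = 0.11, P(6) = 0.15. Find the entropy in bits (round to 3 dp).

2.795 bits

H = −Σ pᵢ log₂ pᵢ.
−0.14·log₂(0.14) = 0.3971
−0.14·log₂(0.14) = 0.3971
−0.13·log₂(0.13) = 0.3826
−0.16·log₂(0.16) = 0.4230
−0.17·log₂(0.17) = 0.4346
−0.11·log₂(0.11) = 0.3503
−0.15·log₂(0.15) = 0.4105
Sum ≈ 2.7953 → 2.795 bits.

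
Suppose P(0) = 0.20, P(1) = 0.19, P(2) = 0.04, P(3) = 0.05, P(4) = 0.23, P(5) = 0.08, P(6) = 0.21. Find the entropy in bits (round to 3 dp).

H = −Σ pᵢ log₂ pᵢ.
−0.20·log₂(0.20) = 0.4644
−0.19·log₂(0.19) = 0.4552
−0.04·log₂(0.04) = 0.1858
−0.05·log₂(0.05) = 0.2161
−0.23·log₂(0.23) = 0.4877
−0.08·log₂(0.08) = 0.2915
−0.21·log₂(0.21) = 0.4728
Sum ≈ 2.5735 → 2.573 bits.

2.573 bits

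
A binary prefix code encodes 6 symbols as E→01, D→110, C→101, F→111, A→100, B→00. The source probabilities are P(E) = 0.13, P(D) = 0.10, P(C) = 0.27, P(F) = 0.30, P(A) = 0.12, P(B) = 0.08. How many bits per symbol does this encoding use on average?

L̄ = Σ pᵢ·ℓᵢ = 0.13·2 + 0.10·3 + 0.27·3 + 0.30·3 + 0.12·3 + 0.08·2 = 2.79 bits/symbol.

2.79 bits/symbol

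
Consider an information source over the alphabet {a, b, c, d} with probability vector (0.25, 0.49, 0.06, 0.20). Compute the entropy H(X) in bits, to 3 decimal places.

H = −Σ pᵢ log₂ pᵢ.
−0.25·log₂(0.25) = 0.5000
−0.49·log₂(0.49) = 0.5043
−0.06·log₂(0.06) = 0.2435
−0.20·log₂(0.20) = 0.4644
Sum ≈ 1.7122 → 1.712 bits.

1.712 bits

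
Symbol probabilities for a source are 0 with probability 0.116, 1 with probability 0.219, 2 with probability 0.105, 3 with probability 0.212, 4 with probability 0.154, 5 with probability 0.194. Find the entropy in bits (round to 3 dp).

H = −Σ pᵢ log₂ pᵢ.
−0.116·log₂(0.116) = 0.3605
−0.219·log₂(0.219) = 0.4798
−0.105·log₂(0.105) = 0.3414
−0.212·log₂(0.212) = 0.4744
−0.154·log₂(0.154) = 0.4156
−0.194·log₂(0.194) = 0.4590
Sum ≈ 2.5308 → 2.531 bits.

2.531 bits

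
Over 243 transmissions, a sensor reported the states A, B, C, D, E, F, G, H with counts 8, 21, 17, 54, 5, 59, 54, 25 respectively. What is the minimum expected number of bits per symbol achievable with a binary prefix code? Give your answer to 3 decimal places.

Probabilities are the counts divided by 243.
Repeatedly combine the two least-probable nodes; the expected code length is the sum of the merged weights.
merge 5/243 + 8/243 → 13/243
merge 13/243 + 17/243 → 10/81
merge 7/81 + 25/243 → 46/243
merge 10/81 + 46/243 → 76/243
merge 2/9 + 2/9 → 4/9
merge 59/243 + 76/243 → 5/9
merge 4/9 + 5/9 → 1
L = 13/243 + 10/81 + 46/243 + 76/243 + 4/9 + 5/9 + 1 = 217/81 ≈ 2.679 bits/symbol.

2.679 bits/symbol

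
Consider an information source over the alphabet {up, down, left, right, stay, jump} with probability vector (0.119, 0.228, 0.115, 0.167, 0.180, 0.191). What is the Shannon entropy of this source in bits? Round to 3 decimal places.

H = −Σ pᵢ log₂ pᵢ.
−0.119·log₂(0.119) = 0.3654
−0.228·log₂(0.228) = 0.4863
−0.115·log₂(0.115) = 0.3588
−0.167·log₂(0.167) = 0.4312
−0.180·log₂(0.180) = 0.4453
−0.191·log₂(0.191) = 0.4562
Sum ≈ 2.5433 → 2.543 bits.

2.543 bits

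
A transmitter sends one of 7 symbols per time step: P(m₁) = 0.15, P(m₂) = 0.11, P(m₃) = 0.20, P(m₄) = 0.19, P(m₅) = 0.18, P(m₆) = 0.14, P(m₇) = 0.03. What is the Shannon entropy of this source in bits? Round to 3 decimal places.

H = −Σ pᵢ log₂ pᵢ.
−0.15·log₂(0.15) = 0.4105
−0.11·log₂(0.11) = 0.3503
−0.20·log₂(0.20) = 0.4644
−0.19·log₂(0.19) = 0.4552
−0.18·log₂(0.18) = 0.4453
−0.14·log₂(0.14) = 0.3971
−0.03·log₂(0.03) = 0.1518
Sum ≈ 2.6746 → 2.675 bits.

2.675 bits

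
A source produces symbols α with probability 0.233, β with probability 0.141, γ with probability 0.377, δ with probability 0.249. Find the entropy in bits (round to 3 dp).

H = −Σ pᵢ log₂ pᵢ.
−0.233·log₂(0.233) = 0.4897
−0.141·log₂(0.141) = 0.3985
−0.377·log₂(0.377) = 0.5306
−0.249·log₂(0.249) = 0.4994
Sum ≈ 1.9182 → 1.918 bits.

1.918 bits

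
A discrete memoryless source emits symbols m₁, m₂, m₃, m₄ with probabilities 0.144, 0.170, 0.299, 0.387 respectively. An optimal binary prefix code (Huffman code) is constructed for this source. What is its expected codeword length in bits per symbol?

1.927 bits/symbol

Repeatedly combine the two least-probable nodes; the expected code length is the sum of the merged weights.
merge 18/125 + 17/100 → 157/500
merge 299/1000 + 157/500 → 613/1000
merge 387/1000 + 613/1000 → 1
L = 157/500 + 613/1000 + 1 = 1927/1000 = 1.927 bits/symbol.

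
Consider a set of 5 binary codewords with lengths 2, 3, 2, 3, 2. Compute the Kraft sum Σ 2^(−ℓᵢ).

1

With common denominator 2^3 = 8: Σ 2^(−ℓᵢ) = 2/8 + 1/8 + 2/8 + 1/8 + 2/8 = 8/8 = 1.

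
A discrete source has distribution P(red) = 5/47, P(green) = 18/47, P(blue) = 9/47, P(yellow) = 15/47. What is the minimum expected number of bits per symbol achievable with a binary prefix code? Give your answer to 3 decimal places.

Repeatedly combine the two least-probable nodes; the expected code length is the sum of the merged weights.
merge 5/47 + 9/47 → 14/47
merge 14/47 + 15/47 → 29/47
merge 18/47 + 29/47 → 1
L = 14/47 + 29/47 + 1 = 90/47 ≈ 1.915 bits/symbol.

1.915 bits/symbol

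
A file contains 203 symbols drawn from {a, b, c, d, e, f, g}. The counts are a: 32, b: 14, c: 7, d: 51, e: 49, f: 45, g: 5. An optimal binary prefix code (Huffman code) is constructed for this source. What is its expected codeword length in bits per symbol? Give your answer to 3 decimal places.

2.473 bits/symbol

Probabilities are the counts divided by 203.
Repeatedly combine the two least-probable nodes; the expected code length is the sum of the merged weights.
merge 5/203 + 1/29 → 12/203
merge 12/203 + 2/29 → 26/203
merge 26/203 + 32/203 → 2/7
merge 45/203 + 7/29 → 94/203
merge 51/203 + 2/7 → 109/203
merge 94/203 + 109/203 → 1
L = 12/203 + 26/203 + 2/7 + 94/203 + 109/203 + 1 = 502/203 ≈ 2.473 bits/symbol.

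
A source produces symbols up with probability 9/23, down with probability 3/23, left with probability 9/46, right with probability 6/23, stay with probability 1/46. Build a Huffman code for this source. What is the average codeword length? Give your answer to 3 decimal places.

Repeatedly combine the two least-probable nodes; the expected code length is the sum of the merged weights.
merge 1/46 + 3/23 → 7/46
merge 7/46 + 9/46 → 8/23
merge 6/23 + 8/23 → 14/23
merge 9/23 + 14/23 → 1
L = 7/46 + 8/23 + 14/23 + 1 = 97/46 ≈ 2.109 bits/symbol.

2.109 bits/symbol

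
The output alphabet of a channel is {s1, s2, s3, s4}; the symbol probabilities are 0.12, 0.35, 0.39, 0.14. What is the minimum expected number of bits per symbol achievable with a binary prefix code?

Repeatedly combine the two least-probable nodes; the expected code length is the sum of the merged weights.
merge 3/25 + 7/50 → 13/50
merge 13/50 + 7/20 → 61/100
merge 39/100 + 61/100 → 1
L = 13/50 + 61/100 + 1 = 187/100 = 1.87 bits/symbol.

1.87 bits/symbol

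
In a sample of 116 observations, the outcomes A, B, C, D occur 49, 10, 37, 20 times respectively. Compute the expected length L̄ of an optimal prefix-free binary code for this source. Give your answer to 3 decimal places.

Probabilities are the counts divided by 116.
Repeatedly combine the two least-probable nodes; the expected code length is the sum of the merged weights.
merge 5/58 + 5/29 → 15/58
merge 15/58 + 37/116 → 67/116
merge 49/116 + 67/116 → 1
L = 15/58 + 67/116 + 1 = 213/116 ≈ 1.836 bits/symbol.

1.836 bits/symbol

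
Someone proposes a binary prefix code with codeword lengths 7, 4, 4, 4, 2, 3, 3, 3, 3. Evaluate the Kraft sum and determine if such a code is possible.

0.9453125; yes

With common denominator 2^7 = 128: Σ 2^(−ℓᵢ) = 1/128 + 8/128 + 8/128 + 8/128 + 32/128 + 16/128 + 16/128 + 16/128 + 16/128 = 121/128 = 0.9453125.
Kraft's inequality requires Σ ≤ 1; here Σ = 0.9453125 ≤ 1, so such a prefix code exists.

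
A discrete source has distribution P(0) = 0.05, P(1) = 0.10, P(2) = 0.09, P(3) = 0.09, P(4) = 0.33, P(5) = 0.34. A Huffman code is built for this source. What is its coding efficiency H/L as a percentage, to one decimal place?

96.1%

Entropy H = −Σ p log₂ p ≈ 2.2306 bits.
Huffman merges: 1/20+9/100→7/50; 9/100+1/10→19/100; 7/50+19/100→33/100; 33/100+33/100→33/50; 17/50+33/50→1. L = 58/25 ≈ 2.3200.
Efficiency = H/L = 2.2306/2.3200 = 96.1%.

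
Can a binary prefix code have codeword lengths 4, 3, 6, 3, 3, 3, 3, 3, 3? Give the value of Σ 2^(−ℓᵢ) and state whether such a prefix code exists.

With common denominator 2^6 = 64: Σ 2^(−ℓᵢ) = 4/64 + 8/64 + 1/64 + 8/64 + 8/64 + 8/64 + 8/64 + 8/64 + 8/64 = 61/64 = 0.953125.
Kraft's inequality requires Σ ≤ 1; here Σ = 0.953125 ≤ 1, so such a prefix code exists.

0.953125; yes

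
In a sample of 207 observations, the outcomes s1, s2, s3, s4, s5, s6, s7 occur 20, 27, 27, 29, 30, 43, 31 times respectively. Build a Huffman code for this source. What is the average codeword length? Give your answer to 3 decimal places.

Probabilities are the counts divided by 207.
Repeatedly combine the two least-probable nodes; the expected code length is the sum of the merged weights.
merge 20/207 + 3/23 → 47/207
merge 3/23 + 29/207 → 56/207
merge 10/69 + 31/207 → 61/207
merge 43/207 + 47/207 → 10/23
merge 56/207 + 61/207 → 13/23
merge 10/23 + 13/23 → 1
L = 47/207 + 56/207 + 61/207 + 10/23 + 13/23 + 1 = 578/207 ≈ 2.792 bits/symbol.

2.792 bits/symbol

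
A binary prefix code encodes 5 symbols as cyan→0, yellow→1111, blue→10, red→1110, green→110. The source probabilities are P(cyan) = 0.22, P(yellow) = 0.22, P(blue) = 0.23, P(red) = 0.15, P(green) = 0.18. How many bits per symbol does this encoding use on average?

L̄ = Σ pᵢ·ℓᵢ = 0.22·1 + 0.22·4 + 0.23·2 + 0.15·4 + 0.18·3 = 2.7 bits/symbol.

2.7 bits/symbol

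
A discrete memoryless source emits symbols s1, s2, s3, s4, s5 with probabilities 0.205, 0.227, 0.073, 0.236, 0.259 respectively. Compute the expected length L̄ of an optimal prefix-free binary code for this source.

2.278 bits/symbol

Repeatedly combine the two least-probable nodes; the expected code length is the sum of the merged weights.
merge 73/1000 + 41/200 → 139/500
merge 227/1000 + 59/250 → 463/1000
merge 259/1000 + 139/500 → 537/1000
merge 463/1000 + 537/1000 → 1
L = 139/500 + 463/1000 + 537/1000 + 1 = 1139/500 = 2.278 bits/symbol.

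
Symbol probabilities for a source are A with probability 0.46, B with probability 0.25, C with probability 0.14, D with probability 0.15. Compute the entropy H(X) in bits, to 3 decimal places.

H = −Σ pᵢ log₂ pᵢ.
−0.46·log₂(0.46) = 0.5153
−0.25·log₂(0.25) = 0.5000
−0.14·log₂(0.14) = 0.3971
−0.15·log₂(0.15) = 0.4105
Sum ≈ 1.8230 → 1.823 bits.

1.823 bits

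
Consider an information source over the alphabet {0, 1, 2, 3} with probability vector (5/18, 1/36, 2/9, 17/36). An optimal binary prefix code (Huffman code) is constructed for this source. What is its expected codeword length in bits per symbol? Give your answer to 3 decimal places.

Repeatedly combine the two least-probable nodes; the expected code length is the sum of the merged weights.
merge 1/36 + 2/9 → 1/4
merge 1/4 + 5/18 → 19/36
merge 17/36 + 19/36 → 1
L = 1/4 + 19/36 + 1 = 16/9 ≈ 1.778 bits/symbol.

1.778 bits/symbol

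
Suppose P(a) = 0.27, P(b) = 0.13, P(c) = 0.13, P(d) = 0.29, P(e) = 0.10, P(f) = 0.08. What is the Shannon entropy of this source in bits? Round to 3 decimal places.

2.417 bits

H = −Σ pᵢ log₂ pᵢ.
−0.27·log₂(0.27) = 0.5100
−0.13·log₂(0.13) = 0.3826
−0.13·log₂(0.13) = 0.3826
−0.29·log₂(0.29) = 0.5179
−0.10·log₂(0.10) = 0.3322
−0.08·log₂(0.08) = 0.2915
Sum ≈ 2.4169 → 2.417 bits.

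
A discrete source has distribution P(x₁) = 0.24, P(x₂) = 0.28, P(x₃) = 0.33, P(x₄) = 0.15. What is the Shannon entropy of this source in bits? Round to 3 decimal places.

H = −Σ pᵢ log₂ pᵢ.
−0.24·log₂(0.24) = 0.4941
−0.28·log₂(0.28) = 0.5142
−0.33·log₂(0.33) = 0.5278
−0.15·log₂(0.15) = 0.4105
Sum ≈ 1.9467 → 1.947 bits.

1.947 bits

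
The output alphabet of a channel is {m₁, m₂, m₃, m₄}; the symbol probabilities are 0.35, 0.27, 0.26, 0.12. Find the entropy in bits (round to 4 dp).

H = −Σ pᵢ log₂ pᵢ.
−0.35·log₂(0.35) = 0.5301
−0.27·log₂(0.27) = 0.5100
−0.26·log₂(0.26) = 0.5053
−0.12·log₂(0.12) = 0.3671
Sum ≈ 1.9125 → 1.9125 bits.

1.9125 bits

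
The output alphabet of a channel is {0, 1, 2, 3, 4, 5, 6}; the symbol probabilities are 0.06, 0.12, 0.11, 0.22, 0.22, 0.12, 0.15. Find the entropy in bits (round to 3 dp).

2.700 bits

H = −Σ pᵢ log₂ pᵢ.
−0.06·log₂(0.06) = 0.2435
−0.12·log₂(0.12) = 0.3671
−0.11·log₂(0.11) = 0.3503
−0.22·log₂(0.22) = 0.4806
−0.22·log₂(0.22) = 0.4806
−0.12·log₂(0.12) = 0.3671
−0.15·log₂(0.15) = 0.4105
Sum ≈ 2.6996 → 2.700 bits.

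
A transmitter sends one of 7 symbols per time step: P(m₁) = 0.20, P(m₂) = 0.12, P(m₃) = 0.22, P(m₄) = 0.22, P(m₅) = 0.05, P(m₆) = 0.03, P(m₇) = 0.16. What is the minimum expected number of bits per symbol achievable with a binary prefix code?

Repeatedly combine the two least-probable nodes; the expected code length is the sum of the merged weights.
merge 3/100 + 1/20 → 2/25
merge 2/25 + 3/25 → 1/5
merge 4/25 + 1/5 → 9/25
merge 1/5 + 11/50 → 21/50
merge 11/50 + 9/25 → 29/50
merge 21/50 + 29/50 → 1
L = 2/25 + 1/5 + 9/25 + 21/50 + 29/50 + 1 = 66/25 = 2.64 bits/symbol.

2.64 bits/symbol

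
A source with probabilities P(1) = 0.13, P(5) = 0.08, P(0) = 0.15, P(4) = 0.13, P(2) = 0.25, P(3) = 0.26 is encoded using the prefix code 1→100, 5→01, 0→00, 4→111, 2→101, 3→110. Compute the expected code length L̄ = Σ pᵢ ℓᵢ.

L̄ = Σ pᵢ·ℓᵢ = 0.13·3 + 0.08·2 + 0.15·2 + 0.13·3 + 0.25·3 + 0.26·3 = 2.77 bits/symbol.

2.77 bits/symbol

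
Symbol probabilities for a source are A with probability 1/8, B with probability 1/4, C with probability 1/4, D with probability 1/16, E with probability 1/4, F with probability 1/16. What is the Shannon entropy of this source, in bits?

2.375 bits

Each probability is a power of 1/2, so log₂(1/p) is an integer.
H = Σ p·log₂(1/p) = 1/8·3 + 1/4·2 + 1/4·2 + 1/16·4 + 1/4·2 + 1/16·4 = 2.375 bits.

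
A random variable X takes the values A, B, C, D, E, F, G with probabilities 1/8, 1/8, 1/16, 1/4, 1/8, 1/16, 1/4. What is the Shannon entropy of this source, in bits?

Each probability is a power of 1/2, so log₂(1/p) is an integer.
H = Σ p·log₂(1/p) = 1/8·3 + 1/8·3 + 1/16·4 + 1/4·2 + 1/8·3 + 1/16·4 + 1/4·2 = 2.625 bits.

2.625 bits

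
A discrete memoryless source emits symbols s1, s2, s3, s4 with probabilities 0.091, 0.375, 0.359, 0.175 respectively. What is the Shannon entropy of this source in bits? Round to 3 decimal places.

H = −Σ pᵢ log₂ pᵢ.
−0.091·log₂(0.091) = 0.3147
−0.375·log₂(0.375) = 0.5306
−0.359·log₂(0.359) = 0.5306
−0.175·log₂(0.175) = 0.4401
Sum ≈ 1.8159 → 1.816 bits.

1.816 bits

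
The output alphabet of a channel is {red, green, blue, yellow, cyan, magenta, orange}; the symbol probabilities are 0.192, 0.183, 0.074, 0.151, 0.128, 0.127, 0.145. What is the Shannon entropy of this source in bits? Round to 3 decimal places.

2.757 bits

H = −Σ pᵢ log₂ pᵢ.
−0.192·log₂(0.192) = 0.4571
−0.183·log₂(0.183) = 0.4484
−0.074·log₂(0.074) = 0.2780
−0.151·log₂(0.151) = 0.4118
−0.128·log₂(0.128) = 0.3796
−0.127·log₂(0.127) = 0.3781
−0.145·log₂(0.145) = 0.4040
Sum ≈ 2.7569 → 2.757 bits.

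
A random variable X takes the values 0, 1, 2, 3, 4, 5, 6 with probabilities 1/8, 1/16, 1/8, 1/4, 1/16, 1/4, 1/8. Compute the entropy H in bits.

Each probability is a power of 1/2, so log₂(1/p) is an integer.
H = Σ p·log₂(1/p) = 1/8·3 + 1/16·4 + 1/8·3 + 1/4·2 + 1/16·4 + 1/4·2 + 1/8·3 = 2.625 bits.

2.625 bits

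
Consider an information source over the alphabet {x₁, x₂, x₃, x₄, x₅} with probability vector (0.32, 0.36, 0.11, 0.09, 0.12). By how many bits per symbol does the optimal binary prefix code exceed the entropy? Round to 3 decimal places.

Entropy H = −Σ p log₂ p ≈ 2.0867 bits.
Huffman merges: 9/100+11/100→1/5; 3/25+1/5→8/25; 8/25+8/25→16/25; 9/25+16/25→1. L = 54/25 ≈ 2.1600.
L − H = 2.1600 − 2.0867 = 0.073 bits.

0.073 bits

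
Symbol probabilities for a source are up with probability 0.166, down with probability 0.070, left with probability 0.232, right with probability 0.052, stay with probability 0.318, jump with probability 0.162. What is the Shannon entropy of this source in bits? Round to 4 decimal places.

H = −Σ pᵢ log₂ pᵢ.
−0.166·log₂(0.166) = 0.4301
−0.070·log₂(0.070) = 0.2686
−0.232·log₂(0.232) = 0.4890
−0.052·log₂(0.052) = 0.2218
−0.318·log₂(0.318) = 0.5256
−0.162·log₂(0.162) = 0.4254
Sum ≈ 2.3605 → 2.3605 bits.

2.3605 bits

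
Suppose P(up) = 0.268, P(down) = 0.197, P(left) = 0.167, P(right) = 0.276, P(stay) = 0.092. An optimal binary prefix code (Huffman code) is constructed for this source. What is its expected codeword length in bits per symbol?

2.259 bits/symbol

Repeatedly combine the two least-probable nodes; the expected code length is the sum of the merged weights.
merge 23/250 + 167/1000 → 259/1000
merge 197/1000 + 259/1000 → 57/125
merge 67/250 + 69/250 → 68/125
merge 57/125 + 68/125 → 1
L = 259/1000 + 57/125 + 68/125 + 1 = 2259/1000 = 2.259 bits/symbol.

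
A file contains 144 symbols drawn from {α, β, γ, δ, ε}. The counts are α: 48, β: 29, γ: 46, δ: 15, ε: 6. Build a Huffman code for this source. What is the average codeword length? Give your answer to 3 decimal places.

2.146 bits/symbol

Probabilities are the counts divided by 144.
Repeatedly combine the two least-probable nodes; the expected code length is the sum of the merged weights.
merge 1/24 + 5/48 → 7/48
merge 7/48 + 29/144 → 25/72
merge 23/72 + 1/3 → 47/72
merge 25/72 + 47/72 → 1
L = 7/48 + 25/72 + 47/72 + 1 = 103/48 ≈ 2.146 bits/symbol.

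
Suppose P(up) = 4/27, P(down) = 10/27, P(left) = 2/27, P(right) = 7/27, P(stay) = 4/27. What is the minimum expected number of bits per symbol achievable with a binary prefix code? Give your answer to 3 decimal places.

Repeatedly combine the two least-probable nodes; the expected code length is the sum of the merged weights.
merge 2/27 + 4/27 → 2/9
merge 4/27 + 2/9 → 10/27
merge 7/27 + 10/27 → 17/27
merge 10/27 + 17/27 → 1
L = 2/9 + 10/27 + 17/27 + 1 = 20/9 ≈ 2.222 bits/symbol.

2.222 bits/symbol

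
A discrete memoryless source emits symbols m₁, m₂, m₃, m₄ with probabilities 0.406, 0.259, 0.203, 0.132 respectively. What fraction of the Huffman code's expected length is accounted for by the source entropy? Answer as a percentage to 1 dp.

Entropy H = −Σ p log₂ p ≈ 1.8854 bits.
Huffman merges: 33/250+203/1000→67/200; 259/1000+67/200→297/500; 203/500+297/500→1. L = 1929/1000 ≈ 1.9290.
Efficiency = H/L = 1.8854/1.9290 = 97.7%.

97.7%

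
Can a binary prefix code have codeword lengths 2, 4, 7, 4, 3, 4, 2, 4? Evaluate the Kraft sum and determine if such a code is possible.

With common denominator 2^7 = 128: Σ 2^(−ℓᵢ) = 32/128 + 8/128 + 1/128 + 8/128 + 16/128 + 8/128 + 32/128 + 8/128 = 113/128 = 0.8828125.
Kraft's inequality requires Σ ≤ 1; here Σ = 0.8828125 ≤ 1, so such a prefix code exists.

0.8828125; yes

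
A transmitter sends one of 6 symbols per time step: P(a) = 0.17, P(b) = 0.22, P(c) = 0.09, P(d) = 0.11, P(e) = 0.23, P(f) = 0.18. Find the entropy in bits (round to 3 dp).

H = −Σ pᵢ log₂ pᵢ.
−0.17·log₂(0.17) = 0.4346
−0.22·log₂(0.22) = 0.4806
−0.09·log₂(0.09) = 0.3127
−0.11·log₂(0.11) = 0.3503
−0.23·log₂(0.23) = 0.4877
−0.18·log₂(0.18) = 0.4453
Sum ≈ 2.5111 → 2.511 bits.

2.511 bits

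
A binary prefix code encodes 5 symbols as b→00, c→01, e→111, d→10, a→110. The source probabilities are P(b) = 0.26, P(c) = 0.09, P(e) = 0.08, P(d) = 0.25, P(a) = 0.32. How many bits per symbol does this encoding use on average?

2.4 bits/symbol

L̄ = Σ pᵢ·ℓᵢ = 0.26·2 + 0.09·2 + 0.08·3 + 0.25·2 + 0.32·3 = 2.4 bits/symbol.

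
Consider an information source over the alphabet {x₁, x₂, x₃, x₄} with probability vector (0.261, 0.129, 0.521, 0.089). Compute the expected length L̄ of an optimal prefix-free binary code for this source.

Repeatedly combine the two least-probable nodes; the expected code length is the sum of the merged weights.
merge 89/1000 + 129/1000 → 109/500
merge 109/500 + 261/1000 → 479/1000
merge 479/1000 + 521/1000 → 1
L = 109/500 + 479/1000 + 1 = 1697/1000 = 1.697 bits/symbol.

1.697 bits/symbol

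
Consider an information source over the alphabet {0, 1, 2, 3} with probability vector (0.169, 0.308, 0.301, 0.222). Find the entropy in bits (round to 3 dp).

1.960 bits

H = −Σ pᵢ log₂ pᵢ.
−0.169·log₂(0.169) = 0.4335
−0.308·log₂(0.308) = 0.5233
−0.301·log₂(0.301) = 0.5214
−0.222·log₂(0.222) = 0.4820
Sum ≈ 1.9602 → 1.960 bits.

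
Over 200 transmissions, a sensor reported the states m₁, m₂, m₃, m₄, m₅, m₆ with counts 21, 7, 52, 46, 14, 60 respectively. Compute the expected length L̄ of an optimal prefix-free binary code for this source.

2.315 bits/symbol

Probabilities are the counts divided by 200.
Repeatedly combine the two least-probable nodes; the expected code length is the sum of the merged weights.
merge 7/200 + 7/100 → 21/200
merge 21/200 + 21/200 → 21/100
merge 21/100 + 23/100 → 11/25
merge 13/50 + 3/10 → 14/25
merge 11/25 + 14/25 → 1
L = 21/200 + 21/100 + 11/25 + 14/25 + 1 = 463/200 = 2.315 bits/symbol.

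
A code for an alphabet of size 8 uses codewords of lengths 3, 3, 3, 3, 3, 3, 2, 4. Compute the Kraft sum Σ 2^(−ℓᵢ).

1.0625

With common denominator 2^4 = 16: Σ 2^(−ℓᵢ) = 2/16 + 2/16 + 2/16 + 2/16 + 2/16 + 2/16 + 4/16 + 1/16 = 17/16 = 1.0625.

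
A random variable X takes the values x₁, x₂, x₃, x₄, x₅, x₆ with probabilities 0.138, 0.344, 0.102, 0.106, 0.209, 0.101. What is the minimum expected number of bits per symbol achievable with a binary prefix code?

Repeatedly combine the two least-probable nodes; the expected code length is the sum of the merged weights.
merge 101/1000 + 51/500 → 203/1000
merge 53/500 + 69/500 → 61/250
merge 203/1000 + 209/1000 → 103/250
merge 61/250 + 43/125 → 147/250
merge 103/250 + 147/250 → 1
L = 203/1000 + 61/250 + 103/250 + 147/250 + 1 = 2447/1000 = 2.447 bits/symbol.

2.447 bits/symbol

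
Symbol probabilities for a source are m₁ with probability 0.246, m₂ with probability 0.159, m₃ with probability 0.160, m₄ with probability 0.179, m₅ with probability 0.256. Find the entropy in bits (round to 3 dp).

H = −Σ pᵢ log₂ pᵢ.
−0.246·log₂(0.246) = 0.4977
−0.159·log₂(0.159) = 0.4218
−0.160·log₂(0.160) = 0.4230
−0.179·log₂(0.179) = 0.4443
−0.256·log₂(0.256) = 0.5032
Sum ≈ 2.2901 → 2.290 bits.

2.290 bits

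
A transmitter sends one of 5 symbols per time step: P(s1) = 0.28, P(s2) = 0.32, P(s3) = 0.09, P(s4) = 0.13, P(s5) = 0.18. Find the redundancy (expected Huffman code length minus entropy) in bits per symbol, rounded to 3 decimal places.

Entropy H = −Σ p log₂ p ≈ 2.1809 bits.
Huffman merges: 9/100+13/100→11/50; 9/50+11/50→2/5; 7/25+8/25→3/5; 2/5+3/5→1. L = 111/50 ≈ 2.2200.
L − H = 2.2200 − 2.1809 = 0.039 bits.

0.039 bits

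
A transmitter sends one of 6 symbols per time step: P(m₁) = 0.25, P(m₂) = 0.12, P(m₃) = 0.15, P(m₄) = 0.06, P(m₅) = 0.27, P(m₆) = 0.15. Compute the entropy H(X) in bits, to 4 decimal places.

H = −Σ pᵢ log₂ pᵢ.
−0.25·log₂(0.25) = 0.5000
−0.12·log₂(0.12) = 0.3671
−0.15·log₂(0.15) = 0.4105
−0.06·log₂(0.06) = 0.2435
−0.27·log₂(0.27) = 0.5100
−0.15·log₂(0.15) = 0.4105
Sum ≈ 2.4417 → 2.4417 bits.

2.4417 bits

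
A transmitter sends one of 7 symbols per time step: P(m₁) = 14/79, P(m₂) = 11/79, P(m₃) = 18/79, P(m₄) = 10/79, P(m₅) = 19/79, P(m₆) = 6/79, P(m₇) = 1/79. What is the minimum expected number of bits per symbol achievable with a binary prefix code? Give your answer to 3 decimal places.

2.620 bits/symbol

Repeatedly combine the two least-probable nodes; the expected code length is the sum of the merged weights.
merge 1/79 + 6/79 → 7/79
merge 7/79 + 10/79 → 17/79
merge 11/79 + 14/79 → 25/79
merge 17/79 + 18/79 → 35/79
merge 19/79 + 25/79 → 44/79
merge 35/79 + 44/79 → 1
L = 7/79 + 17/79 + 25/79 + 35/79 + 44/79 + 1 = 207/79 ≈ 2.620 bits/symbol.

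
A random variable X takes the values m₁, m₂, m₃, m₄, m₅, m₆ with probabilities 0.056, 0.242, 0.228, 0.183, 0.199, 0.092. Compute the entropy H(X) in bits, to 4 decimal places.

H = −Σ pᵢ log₂ pᵢ.
−0.056·log₂(0.056) = 0.2329
−0.242·log₂(0.242) = 0.4954
−0.228·log₂(0.228) = 0.4863
−0.183·log₂(0.183) = 0.4484
−0.199·log₂(0.199) = 0.4635
−0.092·log₂(0.092) = 0.3167
Sum ≈ 2.4431 → 2.4431 bits.

2.4431 bits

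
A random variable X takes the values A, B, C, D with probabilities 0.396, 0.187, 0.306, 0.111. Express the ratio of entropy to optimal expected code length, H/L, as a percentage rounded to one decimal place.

97.6%

Entropy H = −Σ p log₂ p ≈ 1.8563 bits.
Huffman merges: 111/1000+187/1000→149/500; 149/500+153/500→151/250; 99/250+151/250→1. L = 951/500 ≈ 1.9020.
Efficiency = H/L = 1.8563/1.9020 = 97.6%.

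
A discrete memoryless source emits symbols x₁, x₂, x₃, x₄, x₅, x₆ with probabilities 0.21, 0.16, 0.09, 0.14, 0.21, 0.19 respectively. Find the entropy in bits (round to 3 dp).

H = −Σ pᵢ log₂ pᵢ.
−0.21·log₂(0.21) = 0.4728
−0.16·log₂(0.16) = 0.4230
−0.09·log₂(0.09) = 0.3127
−0.14·log₂(0.14) = 0.3971
−0.21·log₂(0.21) = 0.4728
−0.19·log₂(0.19) = 0.4552
Sum ≈ 2.5337 → 2.534 bits.

2.534 bits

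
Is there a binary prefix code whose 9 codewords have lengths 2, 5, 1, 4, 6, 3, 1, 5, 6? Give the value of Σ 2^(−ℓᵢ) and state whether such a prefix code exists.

1.53125; no

With common denominator 2^6 = 64: Σ 2^(−ℓᵢ) = 16/64 + 2/64 + 32/64 + 4/64 + 1/64 + 8/64 + 32/64 + 2/64 + 1/64 = 98/64 = 1.53125.
Kraft's inequality requires Σ ≤ 1; here Σ = 1.53125 > 1, so no such prefix code exists.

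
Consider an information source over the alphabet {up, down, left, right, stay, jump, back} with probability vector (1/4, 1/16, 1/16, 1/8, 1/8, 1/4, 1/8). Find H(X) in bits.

2.625 bits

Each probability is a power of 1/2, so log₂(1/p) is an integer.
H = Σ p·log₂(1/p) = 1/4·2 + 1/16·4 + 1/16·4 + 1/8·3 + 1/8·3 + 1/4·2 + 1/8·3 = 2.625 bits.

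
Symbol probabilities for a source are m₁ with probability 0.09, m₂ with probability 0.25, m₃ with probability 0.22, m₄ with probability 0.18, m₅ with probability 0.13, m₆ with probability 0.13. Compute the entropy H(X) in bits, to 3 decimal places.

2.504 bits

H = −Σ pᵢ log₂ pᵢ.
−0.09·log₂(0.09) = 0.3127
−0.25·log₂(0.25) = 0.5000
−0.22·log₂(0.22) = 0.4806
−0.18·log₂(0.18) = 0.4453
−0.13·log₂(0.13) = 0.3826
−0.13·log₂(0.13) = 0.3826
Sum ≈ 2.5038 → 2.504 bits.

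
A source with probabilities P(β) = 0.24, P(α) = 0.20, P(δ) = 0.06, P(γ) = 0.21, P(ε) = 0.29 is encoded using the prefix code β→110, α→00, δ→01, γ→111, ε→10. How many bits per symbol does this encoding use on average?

L̄ = Σ pᵢ·ℓᵢ = 0.24·3 + 0.20·2 + 0.06·2 + 0.21·3 + 0.29·2 = 2.45 bits/symbol.

2.45 bits/symbol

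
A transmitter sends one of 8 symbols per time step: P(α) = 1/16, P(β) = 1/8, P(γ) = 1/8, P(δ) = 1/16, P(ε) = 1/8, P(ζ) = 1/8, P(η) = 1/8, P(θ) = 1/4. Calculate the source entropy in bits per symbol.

Each probability is a power of 1/2, so log₂(1/p) is an integer.
H = Σ p·log₂(1/p) = 1/16·4 + 1/8·3 + 1/8·3 + 1/16·4 + 1/8·3 + 1/8·3 + 1/8·3 + 1/4·2 = 2.875 bits.

2.875 bits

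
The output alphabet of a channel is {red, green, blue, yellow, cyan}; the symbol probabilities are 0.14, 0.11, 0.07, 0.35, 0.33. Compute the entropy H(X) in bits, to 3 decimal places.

2.074 bits

H = −Σ pᵢ log₂ pᵢ.
−0.14·log₂(0.14) = 0.3971
−0.11·log₂(0.11) = 0.3503
−0.07·log₂(0.07) = 0.2686
−0.35·log₂(0.35) = 0.5301
−0.33·log₂(0.33) = 0.5278
Sum ≈ 2.0739 → 2.074 bits.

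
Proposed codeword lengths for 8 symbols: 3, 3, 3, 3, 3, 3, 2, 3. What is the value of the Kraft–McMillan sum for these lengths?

With common denominator 2^3 = 8: Σ 2^(−ℓᵢ) = 1/8 + 1/8 + 1/8 + 1/8 + 1/8 + 1/8 + 2/8 + 1/8 = 9/8 = 1.125.

1.125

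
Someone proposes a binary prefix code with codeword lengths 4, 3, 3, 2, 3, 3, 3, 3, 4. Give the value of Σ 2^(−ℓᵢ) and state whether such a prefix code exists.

With common denominator 2^4 = 16: Σ 2^(−ℓᵢ) = 1/16 + 2/16 + 2/16 + 4/16 + 2/16 + 2/16 + 2/16 + 2/16 + 1/16 = 18/16 = 1.125.
Kraft's inequality requires Σ ≤ 1; here Σ = 1.125 > 1, so no such prefix code exists.

1.125; no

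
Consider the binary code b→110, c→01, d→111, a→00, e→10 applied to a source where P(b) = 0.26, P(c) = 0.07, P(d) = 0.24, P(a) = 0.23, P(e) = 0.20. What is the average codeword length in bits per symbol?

L̄ = Σ pᵢ·ℓᵢ = 0.26·3 + 0.07·2 + 0.24·3 + 0.23·2 + 0.20·2 = 2.5 bits/symbol.

2.5 bits/symbol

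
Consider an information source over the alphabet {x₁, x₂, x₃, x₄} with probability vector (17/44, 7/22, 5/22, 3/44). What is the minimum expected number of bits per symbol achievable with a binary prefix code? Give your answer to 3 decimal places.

Repeatedly combine the two least-probable nodes; the expected code length is the sum of the merged weights.
merge 3/44 + 5/22 → 13/44
merge 13/44 + 7/22 → 27/44
merge 17/44 + 27/44 → 1
L = 13/44 + 27/44 + 1 = 21/11 ≈ 1.909 bits/symbol.

1.909 bits/symbol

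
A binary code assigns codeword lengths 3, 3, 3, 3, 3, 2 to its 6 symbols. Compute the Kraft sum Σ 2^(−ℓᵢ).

0.875

With common denominator 2^3 = 8: Σ 2^(−ℓᵢ) = 1/8 + 1/8 + 1/8 + 1/8 + 1/8 + 2/8 = 7/8 = 0.875.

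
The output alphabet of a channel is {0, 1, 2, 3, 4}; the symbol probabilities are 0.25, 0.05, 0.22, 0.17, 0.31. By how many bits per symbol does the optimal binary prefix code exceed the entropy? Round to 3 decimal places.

0.065 bits

Entropy H = −Σ p log₂ p ≈ 2.1551 bits.
Huffman merges: 1/20+17/100→11/50; 11/50+11/50→11/25; 1/4+31/100→14/25; 11/25+14/25→1. L = 111/50 ≈ 2.2200.
L − H = 2.2200 − 2.1551 = 0.065 bits.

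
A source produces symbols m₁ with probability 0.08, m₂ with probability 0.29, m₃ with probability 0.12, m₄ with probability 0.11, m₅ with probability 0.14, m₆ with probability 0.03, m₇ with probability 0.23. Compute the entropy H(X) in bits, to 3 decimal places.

2.563 bits

H = −Σ pᵢ log₂ pᵢ.
−0.08·log₂(0.08) = 0.2915
−0.29·log₂(0.29) = 0.5179
−0.12·log₂(0.12) = 0.3671
−0.11·log₂(0.11) = 0.3503
−0.14·log₂(0.14) = 0.3971
−0.03·log₂(0.03) = 0.1518
−0.23·log₂(0.23) = 0.4877
Sum ≈ 2.5633 → 2.563 bits.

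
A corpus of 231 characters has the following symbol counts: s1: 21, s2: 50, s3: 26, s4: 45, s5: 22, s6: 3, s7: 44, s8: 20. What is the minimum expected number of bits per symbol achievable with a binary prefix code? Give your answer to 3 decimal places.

Probabilities are the counts divided by 231.
Repeatedly combine the two least-probable nodes; the expected code length is the sum of the merged weights.
merge 1/77 + 20/231 → 23/231
merge 1/11 + 2/21 → 43/231
merge 23/231 + 26/231 → 7/33
merge 43/231 + 4/21 → 29/77
merge 15/77 + 7/33 → 94/231
merge 50/231 + 29/77 → 137/231
merge 94/231 + 137/231 → 1
L = 23/231 + 43/231 + 7/33 + 29/77 + 94/231 + 137/231 + 1 = 664/231 ≈ 2.874 bits/symbol.

2.874 bits/symbol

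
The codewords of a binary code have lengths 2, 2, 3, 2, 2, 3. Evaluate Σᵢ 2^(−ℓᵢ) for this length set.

With common denominator 2^3 = 8: Σ 2^(−ℓᵢ) = 2/8 + 2/8 + 1/8 + 2/8 + 2/8 + 1/8 = 10/8 = 1.25.

1.25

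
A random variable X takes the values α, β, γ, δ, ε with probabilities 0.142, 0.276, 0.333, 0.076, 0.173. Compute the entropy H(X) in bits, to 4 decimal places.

H = −Σ pᵢ log₂ pᵢ.
−0.142·log₂(0.142) = 0.3999
−0.276·log₂(0.276) = 0.5126
−0.333·log₂(0.333) = 0.5283
−0.076·log₂(0.076) = 0.2826
−0.173·log₂(0.173) = 0.4379
Sum ≈ 2.1612 → 2.1612 bits.

2.1612 bits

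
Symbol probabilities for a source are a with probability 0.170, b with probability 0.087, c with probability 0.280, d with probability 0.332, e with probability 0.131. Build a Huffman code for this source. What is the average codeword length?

2.218 bits/symbol

Repeatedly combine the two least-probable nodes; the expected code length is the sum of the merged weights.
merge 87/1000 + 131/1000 → 109/500
merge 17/100 + 109/500 → 97/250
merge 7/25 + 83/250 → 153/250
merge 97/250 + 153/250 → 1
L = 109/500 + 97/250 + 153/250 + 1 = 1109/500 = 2.218 bits/symbol.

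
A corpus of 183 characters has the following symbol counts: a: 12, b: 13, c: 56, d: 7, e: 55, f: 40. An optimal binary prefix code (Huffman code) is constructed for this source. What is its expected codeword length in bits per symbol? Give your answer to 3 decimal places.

2.279 bits/symbol

Probabilities are the counts divided by 183.
Repeatedly combine the two least-probable nodes; the expected code length is the sum of the merged weights.
merge 7/183 + 4/61 → 19/183
merge 13/183 + 19/183 → 32/183
merge 32/183 + 40/183 → 24/61
merge 55/183 + 56/183 → 37/61
merge 24/61 + 37/61 → 1
L = 19/183 + 32/183 + 24/61 + 37/61 + 1 = 139/61 ≈ 2.279 bits/symbol.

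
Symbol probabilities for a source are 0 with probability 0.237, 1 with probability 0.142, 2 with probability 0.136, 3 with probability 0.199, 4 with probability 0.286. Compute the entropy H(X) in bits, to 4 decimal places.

H = −Σ pᵢ log₂ pᵢ.
−0.237·log₂(0.237) = 0.4923
−0.142·log₂(0.142) = 0.3999
−0.136·log₂(0.136) = 0.3915
−0.199·log₂(0.199) = 0.4635
−0.286·log₂(0.286) = 0.5165
Sum ≈ 2.2636 → 2.2636 bits.

2.2636 bits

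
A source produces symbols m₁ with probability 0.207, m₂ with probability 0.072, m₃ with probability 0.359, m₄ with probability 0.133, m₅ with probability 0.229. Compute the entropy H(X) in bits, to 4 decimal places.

H = −Σ pᵢ log₂ pᵢ.
−0.207·log₂(0.207) = 0.4704
−0.072·log₂(0.072) = 0.2733
−0.359·log₂(0.359) = 0.5306
−0.133·log₂(0.133) = 0.3871
−0.229·log₂(0.229) = 0.4870
Sum ≈ 2.1483 → 2.1483 bits.

2.1483 bits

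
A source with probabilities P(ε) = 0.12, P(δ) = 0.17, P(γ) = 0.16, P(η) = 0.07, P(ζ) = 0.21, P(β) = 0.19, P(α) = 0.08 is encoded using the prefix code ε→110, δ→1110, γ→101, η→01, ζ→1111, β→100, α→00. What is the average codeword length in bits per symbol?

3.23 bits/symbol

L̄ = Σ pᵢ·ℓᵢ = 0.12·3 + 0.17·4 + 0.16·3 + 0.07·2 + 0.21·4 + 0.19·3 + 0.08·2 = 3.23 bits/symbol.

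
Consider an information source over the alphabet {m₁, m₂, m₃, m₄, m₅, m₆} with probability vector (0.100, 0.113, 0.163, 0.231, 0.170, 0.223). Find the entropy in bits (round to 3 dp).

H = −Σ pᵢ log₂ pᵢ.
−0.100·log₂(0.100) = 0.3322
−0.113·log₂(0.113) = 0.3555
−0.163·log₂(0.163) = 0.4266
−0.231·log₂(0.231) = 0.4883
−0.170·log₂(0.170) = 0.4346
−0.223·log₂(0.223) = 0.4828
Sum ≈ 2.5199 → 2.520 bits.

2.520 bits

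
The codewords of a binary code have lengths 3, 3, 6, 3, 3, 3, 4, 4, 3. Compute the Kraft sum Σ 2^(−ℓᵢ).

With common denominator 2^6 = 64: Σ 2^(−ℓᵢ) = 8/64 + 8/64 + 1/64 + 8/64 + 8/64 + 8/64 + 4/64 + 4/64 + 8/64 = 57/64 = 0.890625.

0.890625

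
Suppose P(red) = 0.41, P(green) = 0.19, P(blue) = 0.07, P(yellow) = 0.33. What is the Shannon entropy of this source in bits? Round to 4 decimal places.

1.7790 bits

H = −Σ pᵢ log₂ pᵢ.
−0.41·log₂(0.41) = 0.5274
−0.19·log₂(0.19) = 0.4552
−0.07·log₂(0.07) = 0.2686
−0.33·log₂(0.33) = 0.5278
Sum ≈ 1.7790 → 1.7790 bits.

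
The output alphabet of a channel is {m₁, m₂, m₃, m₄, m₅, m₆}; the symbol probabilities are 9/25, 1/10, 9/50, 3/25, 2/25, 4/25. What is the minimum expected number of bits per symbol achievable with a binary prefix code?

2.46 bits/symbol

Repeatedly combine the two least-probable nodes; the expected code length is the sum of the merged weights.
merge 2/25 + 1/10 → 9/50
merge 3/25 + 4/25 → 7/25
merge 9/50 + 9/50 → 9/25
merge 7/25 + 9/25 → 16/25
merge 9/25 + 16/25 → 1
L = 9/50 + 7/25 + 9/25 + 16/25 + 1 = 123/50 = 2.46 bits/symbol.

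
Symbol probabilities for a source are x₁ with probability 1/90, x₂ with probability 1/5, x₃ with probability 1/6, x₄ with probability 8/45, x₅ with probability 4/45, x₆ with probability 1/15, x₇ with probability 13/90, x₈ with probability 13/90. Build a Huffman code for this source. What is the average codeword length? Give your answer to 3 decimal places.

Repeatedly combine the two least-probable nodes; the expected code length is the sum of the merged weights.
merge 1/90 + 1/15 → 7/90
merge 7/90 + 4/45 → 1/6
merge 13/90 + 13/90 → 13/45
merge 1/6 + 1/6 → 1/3
merge 8/45 + 1/5 → 17/45
merge 13/45 + 1/3 → 28/45
merge 17/45 + 28/45 → 1
L = 7/90 + 1/6 + 13/45 + 1/3 + 17/45 + 28/45 + 1 = 43/15 ≈ 2.867 bits/symbol.

2.867 bits/symbol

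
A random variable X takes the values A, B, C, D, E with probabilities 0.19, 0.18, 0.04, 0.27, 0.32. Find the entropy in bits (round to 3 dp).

2.122 bits

H = −Σ pᵢ log₂ pᵢ.
−0.19·log₂(0.19) = 0.4552
−0.18·log₂(0.18) = 0.4453
−0.04·log₂(0.04) = 0.1858
−0.27·log₂(0.27) = 0.5100
−0.32·log₂(0.32) = 0.5260
Sum ≈ 2.1223 → 2.122 bits.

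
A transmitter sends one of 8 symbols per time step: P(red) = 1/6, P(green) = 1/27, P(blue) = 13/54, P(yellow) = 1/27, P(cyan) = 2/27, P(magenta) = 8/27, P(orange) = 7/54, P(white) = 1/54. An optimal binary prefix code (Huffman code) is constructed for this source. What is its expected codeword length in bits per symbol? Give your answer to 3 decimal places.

Repeatedly combine the two least-probable nodes; the expected code length is the sum of the merged weights.
merge 1/54 + 1/27 → 1/18
merge 1/27 + 1/18 → 5/54
merge 2/27 + 5/54 → 1/6
merge 7/54 + 1/6 → 8/27
merge 1/6 + 13/54 → 11/27
merge 8/27 + 8/27 → 16/27
merge 11/27 + 16/27 → 1
L = 1/18 + 5/54 + 1/6 + 8/27 + 11/27 + 16/27 + 1 = 47/18 ≈ 2.611 bits/symbol.

2.611 bits/symbol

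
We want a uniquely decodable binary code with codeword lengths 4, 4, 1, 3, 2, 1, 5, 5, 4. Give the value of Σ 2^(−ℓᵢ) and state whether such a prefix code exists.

With common denominator 2^5 = 32: Σ 2^(−ℓᵢ) = 2/32 + 2/32 + 16/32 + 4/32 + 8/32 + 16/32 + 1/32 + 1/32 + 2/32 = 52/32 = 1.625.
Kraft's inequality requires Σ ≤ 1; here Σ = 1.625 > 1, so no such prefix code exists.

1.625; no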